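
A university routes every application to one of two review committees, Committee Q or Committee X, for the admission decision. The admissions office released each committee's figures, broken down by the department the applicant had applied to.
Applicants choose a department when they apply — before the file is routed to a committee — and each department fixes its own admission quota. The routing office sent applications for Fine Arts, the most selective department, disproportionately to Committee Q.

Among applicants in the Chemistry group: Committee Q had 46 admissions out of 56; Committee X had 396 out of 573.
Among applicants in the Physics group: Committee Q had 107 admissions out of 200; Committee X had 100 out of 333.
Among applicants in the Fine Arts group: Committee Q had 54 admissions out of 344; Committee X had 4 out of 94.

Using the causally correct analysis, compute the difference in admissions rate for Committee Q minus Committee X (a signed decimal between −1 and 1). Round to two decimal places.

The stratified and pooled comparisons disagree (Committee Q wins within each department; Committee X wins overall), so the answer turns on the causal role of department.
Since department is a pre-existing factor (not a product of the review committee) and it affects the outcome on its own, it is a confounder. The stratified rates, not the pooled rate, identify the causal effect.
Adjusting over the population distribution of department: 0.393·(0.821−0.691) + 0.333·(0.535−0.300) + 0.274·(0.157−0.043) = +0.161.

+0.16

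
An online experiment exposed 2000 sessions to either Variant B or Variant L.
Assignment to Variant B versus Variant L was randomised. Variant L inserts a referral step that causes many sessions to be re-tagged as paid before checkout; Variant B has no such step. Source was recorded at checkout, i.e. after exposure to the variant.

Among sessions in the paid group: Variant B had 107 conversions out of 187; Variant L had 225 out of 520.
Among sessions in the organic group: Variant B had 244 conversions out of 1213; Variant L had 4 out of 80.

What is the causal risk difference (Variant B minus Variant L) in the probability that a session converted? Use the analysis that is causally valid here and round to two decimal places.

The stratified and pooled comparisons disagree (Variant B wins within each traffic source; Variant L wins overall), so the answer turns on the causal role of traffic source.
Traffic source is downstream of the variant. One should not condition on a consequence of treatment, so the overall rates are the right comparison.
The causal difference is the pooled difference: 0.251 − 0.382 = -0.131.

-0.13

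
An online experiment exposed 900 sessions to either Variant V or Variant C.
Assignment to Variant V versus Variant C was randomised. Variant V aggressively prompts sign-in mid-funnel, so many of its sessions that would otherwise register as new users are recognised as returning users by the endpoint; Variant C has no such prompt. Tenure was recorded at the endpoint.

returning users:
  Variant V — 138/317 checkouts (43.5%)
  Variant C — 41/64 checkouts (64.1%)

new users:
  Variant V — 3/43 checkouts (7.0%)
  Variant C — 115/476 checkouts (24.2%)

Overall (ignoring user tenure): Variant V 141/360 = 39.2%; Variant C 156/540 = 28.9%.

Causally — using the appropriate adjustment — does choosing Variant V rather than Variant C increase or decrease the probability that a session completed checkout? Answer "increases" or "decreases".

increases

Variant C is higher inside every user tenure stratum but Variant V is higher in aggregate. Whether to stratify depends on how user tenure relates to the variant.
Because the variant influences user tenure, user tenure is a post-treatment mediator, not a confounder. Stratifying on it would bias the estimate; the causal effect is the crude pooled difference.
Pooled: Variant V 39.2% vs Variant C 28.9%; Variant V is higher overall.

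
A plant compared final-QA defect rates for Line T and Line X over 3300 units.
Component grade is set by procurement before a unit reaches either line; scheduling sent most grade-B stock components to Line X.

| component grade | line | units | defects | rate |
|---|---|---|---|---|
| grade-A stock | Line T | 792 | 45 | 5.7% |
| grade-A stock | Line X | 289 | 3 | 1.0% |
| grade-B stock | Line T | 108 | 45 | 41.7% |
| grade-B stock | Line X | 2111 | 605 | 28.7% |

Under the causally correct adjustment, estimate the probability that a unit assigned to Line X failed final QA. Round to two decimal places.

The imbalance in component grade arose from how units were allocated, not from anything the line did; and component grade independently affects the outcome. The pooled gap is confounded — condition on component grade.
Standardising Line X to the population component grade mix: 0.328·3/289 + 0.672·605/2111 = 0.196.

0.20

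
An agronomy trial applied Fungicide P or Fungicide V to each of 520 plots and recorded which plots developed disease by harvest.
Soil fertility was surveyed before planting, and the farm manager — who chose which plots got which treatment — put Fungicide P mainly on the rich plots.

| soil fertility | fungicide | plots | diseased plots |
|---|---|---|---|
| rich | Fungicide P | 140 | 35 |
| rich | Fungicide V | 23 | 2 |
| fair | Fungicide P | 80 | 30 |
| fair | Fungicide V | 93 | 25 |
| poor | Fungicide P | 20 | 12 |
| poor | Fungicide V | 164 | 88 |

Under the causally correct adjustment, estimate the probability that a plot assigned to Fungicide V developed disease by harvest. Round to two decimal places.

0.31

Nothing the fungicide does changes soil fertility; the imbalance is an allocation artefact. With soil fertility also predicting the outcome, the pooled figure is confounded, and the within-stratum comparison is the causal one.
Standardising Fungicide V to the population soil fertility mix: 0.313·2/23 + 0.333·25/93 + 0.354·88/164 = 0.307.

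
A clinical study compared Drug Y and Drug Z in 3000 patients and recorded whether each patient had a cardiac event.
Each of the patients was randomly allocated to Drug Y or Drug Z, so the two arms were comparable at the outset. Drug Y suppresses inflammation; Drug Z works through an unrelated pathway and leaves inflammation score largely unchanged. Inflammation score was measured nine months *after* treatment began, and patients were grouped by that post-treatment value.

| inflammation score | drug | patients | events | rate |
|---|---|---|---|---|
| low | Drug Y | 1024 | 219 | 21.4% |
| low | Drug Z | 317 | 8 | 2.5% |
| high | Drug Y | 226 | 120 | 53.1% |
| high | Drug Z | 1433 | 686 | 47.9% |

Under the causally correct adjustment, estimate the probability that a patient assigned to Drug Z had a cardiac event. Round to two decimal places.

0.40

Stratifying would compare drugs among patients the drugs themselves sorted into inflammation score groups — a form of selection on an intermediate. The unconditioned pooled rates give the total causal effect.
So P(outcome | do(Drug Z)) is just the pooled rate for Drug Z: 694/1750 = 0.397.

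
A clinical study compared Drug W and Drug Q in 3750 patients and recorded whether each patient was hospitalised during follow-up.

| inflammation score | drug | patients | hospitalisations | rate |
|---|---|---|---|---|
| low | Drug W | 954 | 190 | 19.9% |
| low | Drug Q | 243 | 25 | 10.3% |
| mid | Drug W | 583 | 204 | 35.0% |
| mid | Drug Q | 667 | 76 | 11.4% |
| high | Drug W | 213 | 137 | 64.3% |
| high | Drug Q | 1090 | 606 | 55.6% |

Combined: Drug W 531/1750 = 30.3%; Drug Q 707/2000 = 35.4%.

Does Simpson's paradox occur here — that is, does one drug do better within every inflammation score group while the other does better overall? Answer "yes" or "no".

Within each inflammation score level (low 19.9% vs 10.3%; mid 35.0% vs 11.4%; high 64.3% vs 55.6%), Drug Q has the lower rate every time. Pooled: 30.3% vs 35.4% — Drug W has the lower rate overall. The two comparisons disagree.

yes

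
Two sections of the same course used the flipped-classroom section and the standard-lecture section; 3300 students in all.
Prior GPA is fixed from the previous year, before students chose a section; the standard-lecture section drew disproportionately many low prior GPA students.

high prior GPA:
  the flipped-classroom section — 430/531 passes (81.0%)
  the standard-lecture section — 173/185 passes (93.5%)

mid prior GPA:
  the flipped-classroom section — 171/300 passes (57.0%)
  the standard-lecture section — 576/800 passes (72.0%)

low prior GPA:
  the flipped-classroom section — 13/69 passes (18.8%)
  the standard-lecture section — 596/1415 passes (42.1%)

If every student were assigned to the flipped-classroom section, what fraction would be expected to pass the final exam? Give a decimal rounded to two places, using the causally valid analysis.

Within every prior GPA band level the standard-lecture section has the higher rate, yet pooled the flipped-classroom section does — Simpson's reversal.
The imbalance in prior GPA band arose from how students were allocated, not from anything the teaching method did; and prior GPA band independently affects the outcome. The pooled gap is confounded — condition on prior GPA band.
Standardising the flipped-classroom section to the population prior GPA band mix: 0.217·430/531 + 0.333·171/300 + 0.450·13/69 = 0.450.

0.45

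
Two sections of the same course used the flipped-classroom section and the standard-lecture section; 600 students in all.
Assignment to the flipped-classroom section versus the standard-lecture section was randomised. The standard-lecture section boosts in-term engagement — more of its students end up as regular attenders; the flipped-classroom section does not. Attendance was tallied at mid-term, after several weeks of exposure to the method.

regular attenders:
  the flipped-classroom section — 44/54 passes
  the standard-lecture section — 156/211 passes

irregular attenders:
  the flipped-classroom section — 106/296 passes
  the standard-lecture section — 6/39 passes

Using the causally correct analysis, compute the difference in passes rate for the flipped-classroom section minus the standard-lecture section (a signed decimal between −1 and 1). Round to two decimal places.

-0.22

Mid-term attendance is recorded after the teaching method and is itself shifted by it — it sits on the causal path from teaching method to outcome. Conditioning on a mediator would strip out part of the effect we want; the pooled comparison gives the total causal effect.
The causal difference is the pooled difference: 0.429 − 0.648 = -0.219.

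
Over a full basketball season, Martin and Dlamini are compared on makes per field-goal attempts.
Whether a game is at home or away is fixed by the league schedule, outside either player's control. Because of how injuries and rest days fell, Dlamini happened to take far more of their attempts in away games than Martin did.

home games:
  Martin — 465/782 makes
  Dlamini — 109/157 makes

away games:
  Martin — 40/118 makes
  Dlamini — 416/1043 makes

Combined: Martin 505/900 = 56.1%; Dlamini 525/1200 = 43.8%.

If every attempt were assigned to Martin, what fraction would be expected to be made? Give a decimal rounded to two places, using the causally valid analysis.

The imbalance in game venue arose from how field-goal attempts were allocated, not from anything the player did; and game venue independently affects the outcome. The pooled gap is confounded — condition on game venue.
Standardising Martin to the population game venue mix: 0.447·465/782 + 0.553·40/118 = 0.453.

0.45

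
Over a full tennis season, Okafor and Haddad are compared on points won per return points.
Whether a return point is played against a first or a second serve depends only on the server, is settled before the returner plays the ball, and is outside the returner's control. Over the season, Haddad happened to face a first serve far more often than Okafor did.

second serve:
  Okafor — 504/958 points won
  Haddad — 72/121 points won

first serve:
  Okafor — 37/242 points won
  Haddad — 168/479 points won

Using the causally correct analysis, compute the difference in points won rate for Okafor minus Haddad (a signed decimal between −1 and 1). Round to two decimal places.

Haddad is higher inside every serve type stratum but Okafor is higher in aggregate. Whether to stratify depends on how serve type relates to the player.
Since serve type is a pre-existing factor (not a product of the player) and it affects the outcome on its own, it is a confounder. The stratified rates, not the pooled rate, identify the causal effect.
Adjusting over the population distribution of serve type: 0.599·(0.526−0.595) + 0.401·(0.153−0.351) = -0.121.

-0.12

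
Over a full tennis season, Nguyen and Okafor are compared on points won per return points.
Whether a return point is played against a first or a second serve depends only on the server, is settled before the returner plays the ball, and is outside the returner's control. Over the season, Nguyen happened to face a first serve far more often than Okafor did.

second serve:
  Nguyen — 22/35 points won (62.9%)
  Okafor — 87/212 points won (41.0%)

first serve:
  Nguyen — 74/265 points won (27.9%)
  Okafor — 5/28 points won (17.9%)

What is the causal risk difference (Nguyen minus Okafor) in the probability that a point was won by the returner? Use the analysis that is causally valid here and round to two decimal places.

+0.15

Serve type is set before the player has any effect — it is not caused by the player — and it independently drives the outcome. That makes it a confounder, so the causal comparison is within serve type levels.
Adjusting over the population distribution of serve type: 0.457·(0.629−0.410) + 0.543·(0.279−0.179) = +0.154.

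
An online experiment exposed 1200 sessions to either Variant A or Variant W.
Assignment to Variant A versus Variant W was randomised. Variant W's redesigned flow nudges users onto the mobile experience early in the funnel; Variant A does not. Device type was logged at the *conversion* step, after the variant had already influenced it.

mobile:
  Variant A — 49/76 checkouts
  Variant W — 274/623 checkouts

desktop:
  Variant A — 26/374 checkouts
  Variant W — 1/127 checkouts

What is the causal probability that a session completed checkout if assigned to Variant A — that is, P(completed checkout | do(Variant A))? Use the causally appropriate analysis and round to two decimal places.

Within every device type level Variant A has the higher rate, yet pooled Variant W does — Simpson's reversal.
Stratifying would compare variants among sessions the variants themselves sorted into device type groups — a form of selection on an intermediate. The unconditioned pooled rates give the total causal effect.
So P(outcome | do(Variant A)) is just the pooled rate for Variant A: 75/450 = 0.167.

0.17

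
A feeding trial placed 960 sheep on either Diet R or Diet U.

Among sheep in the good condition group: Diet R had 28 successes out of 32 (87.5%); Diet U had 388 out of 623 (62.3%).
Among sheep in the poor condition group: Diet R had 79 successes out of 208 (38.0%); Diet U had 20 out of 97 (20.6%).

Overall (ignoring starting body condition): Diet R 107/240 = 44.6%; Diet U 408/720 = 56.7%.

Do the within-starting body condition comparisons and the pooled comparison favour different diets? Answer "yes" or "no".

yes

Within each starting body condition level (good condition 87.5% vs 62.3%; poor condition 38.0% vs 20.6%), Diet R has the higher rate every time. Pooled: 44.6% vs 56.7% — Diet U has the higher rate overall. The two comparisons disagree.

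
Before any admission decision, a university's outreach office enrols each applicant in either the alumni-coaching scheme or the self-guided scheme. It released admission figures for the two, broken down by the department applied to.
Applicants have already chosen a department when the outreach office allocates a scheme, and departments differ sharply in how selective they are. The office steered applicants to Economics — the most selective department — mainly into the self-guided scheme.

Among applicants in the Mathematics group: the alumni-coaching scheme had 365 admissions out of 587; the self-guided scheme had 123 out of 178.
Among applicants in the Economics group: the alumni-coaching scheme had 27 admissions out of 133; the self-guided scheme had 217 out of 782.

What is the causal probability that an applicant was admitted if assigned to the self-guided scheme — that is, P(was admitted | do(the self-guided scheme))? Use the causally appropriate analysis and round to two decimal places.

Department differs across outreach schemes for reasons unrelated to any effect of the outreach scheme itself, and it separately predicts the outcome — a classic confounder. We must compare within department levels.
Standardising the self-guided scheme to the population department mix: 0.455·123/178 + 0.545·217/782 = 0.466.

0.47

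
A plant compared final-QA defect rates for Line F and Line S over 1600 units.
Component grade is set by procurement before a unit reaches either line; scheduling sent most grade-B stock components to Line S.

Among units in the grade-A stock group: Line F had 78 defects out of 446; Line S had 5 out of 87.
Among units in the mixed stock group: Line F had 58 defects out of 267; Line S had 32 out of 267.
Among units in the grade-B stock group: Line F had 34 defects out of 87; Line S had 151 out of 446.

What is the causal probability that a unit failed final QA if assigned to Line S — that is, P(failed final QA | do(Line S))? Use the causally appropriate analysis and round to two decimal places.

The stratified and pooled comparisons disagree (Line S wins within each component grade; Line F wins overall), so the answer turns on the causal role of component grade.
Here component grade is a common cause — it drives both which line a case falls under and the outcome. The crude comparison mixes populations; the stratum-specific rates are the causally relevant ones.
Standardising Line S to the population component grade mix: 0.333·5/87 + 0.334·32/267 + 0.333·151/446 = 0.172.

0.17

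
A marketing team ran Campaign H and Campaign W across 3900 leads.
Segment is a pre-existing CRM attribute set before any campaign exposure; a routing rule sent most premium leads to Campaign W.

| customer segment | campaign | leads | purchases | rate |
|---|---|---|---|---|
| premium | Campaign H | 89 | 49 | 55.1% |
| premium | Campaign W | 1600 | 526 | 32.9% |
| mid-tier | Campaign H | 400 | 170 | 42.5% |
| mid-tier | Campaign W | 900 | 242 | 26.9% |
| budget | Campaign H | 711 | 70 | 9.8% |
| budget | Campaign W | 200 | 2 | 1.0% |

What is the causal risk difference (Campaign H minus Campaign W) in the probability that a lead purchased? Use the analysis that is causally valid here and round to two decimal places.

+0.17

Campaign H is higher inside every customer segment stratum but Campaign W is higher in aggregate. Whether to stratify depends on how customer segment relates to the campaign.
Customer segment differs across campaigns for reasons unrelated to any effect of the campaign itself, and it separately predicts the outcome — a classic confounder. We must compare within customer segment levels.
Adjusting over the population distribution of customer segment: 0.433·(0.551−0.329) + 0.333·(0.425−0.269) + 0.234·(0.098−0.010) = +0.169.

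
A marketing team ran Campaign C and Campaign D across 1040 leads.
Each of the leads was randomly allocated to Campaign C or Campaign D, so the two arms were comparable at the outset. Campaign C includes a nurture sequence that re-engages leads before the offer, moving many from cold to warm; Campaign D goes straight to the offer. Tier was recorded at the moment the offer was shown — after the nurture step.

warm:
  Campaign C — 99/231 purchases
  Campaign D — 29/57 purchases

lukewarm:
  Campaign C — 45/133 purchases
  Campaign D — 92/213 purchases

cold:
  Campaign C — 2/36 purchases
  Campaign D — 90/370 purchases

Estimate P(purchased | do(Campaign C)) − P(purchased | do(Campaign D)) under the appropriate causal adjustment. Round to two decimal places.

Because the campaign influences engagement tier, engagement tier is a post-treatment mediator, not a confounder. Stratifying on it would bias the estimate; the causal effect is the crude pooled difference.
The causal difference is the pooled difference: 0.365 − 0.330 = +0.035.

+0.04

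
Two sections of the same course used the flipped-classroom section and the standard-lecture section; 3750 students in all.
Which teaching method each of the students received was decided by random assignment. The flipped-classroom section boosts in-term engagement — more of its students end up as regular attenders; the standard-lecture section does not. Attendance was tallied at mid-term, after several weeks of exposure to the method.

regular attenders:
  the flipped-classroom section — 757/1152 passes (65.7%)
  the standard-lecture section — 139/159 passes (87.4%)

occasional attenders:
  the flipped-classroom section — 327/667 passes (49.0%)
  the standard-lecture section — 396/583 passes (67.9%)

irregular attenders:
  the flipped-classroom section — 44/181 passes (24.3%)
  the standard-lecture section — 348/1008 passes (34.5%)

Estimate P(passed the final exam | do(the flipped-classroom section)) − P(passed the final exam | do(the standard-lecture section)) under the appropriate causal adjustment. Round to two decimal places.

the standard-lecture section is higher inside every mid-term attendance stratum but the flipped-classroom section is higher in aggregate. Whether to stratify depends on how mid-term attendance relates to the teaching method.
Mid-term attendance lies on the pathway teaching method → mid-term attendance → outcome, so adjusting for it blocks the indirect effect. For the total causal effect of teaching method, use the unadjusted pooled rates.
The causal difference is the pooled difference: 0.564 − 0.505 = +0.059.

+0.06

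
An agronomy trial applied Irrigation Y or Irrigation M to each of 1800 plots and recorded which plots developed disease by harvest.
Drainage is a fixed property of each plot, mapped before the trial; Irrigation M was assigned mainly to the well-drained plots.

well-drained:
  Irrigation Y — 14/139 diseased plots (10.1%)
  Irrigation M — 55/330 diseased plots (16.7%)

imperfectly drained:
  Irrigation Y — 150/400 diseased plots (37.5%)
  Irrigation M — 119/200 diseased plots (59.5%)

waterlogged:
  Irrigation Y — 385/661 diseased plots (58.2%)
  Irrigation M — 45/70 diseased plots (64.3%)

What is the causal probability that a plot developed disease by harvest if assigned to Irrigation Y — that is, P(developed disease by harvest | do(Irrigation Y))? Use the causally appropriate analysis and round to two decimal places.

The stratified and pooled comparisons disagree (Irrigation Y wins within each field drainage; Irrigation M wins overall), so the answer turns on the causal role of field drainage.
Nothing the irrigation does changes field drainage; the imbalance is an allocation artefact. With field drainage also predicting the outcome, the pooled figure is confounded, and the within-stratum comparison is the causal one.
Standardising Irrigation Y to the population field drainage mix: 0.261·14/139 + 0.333·150/400 + 0.406·385/661 = 0.388.

0.39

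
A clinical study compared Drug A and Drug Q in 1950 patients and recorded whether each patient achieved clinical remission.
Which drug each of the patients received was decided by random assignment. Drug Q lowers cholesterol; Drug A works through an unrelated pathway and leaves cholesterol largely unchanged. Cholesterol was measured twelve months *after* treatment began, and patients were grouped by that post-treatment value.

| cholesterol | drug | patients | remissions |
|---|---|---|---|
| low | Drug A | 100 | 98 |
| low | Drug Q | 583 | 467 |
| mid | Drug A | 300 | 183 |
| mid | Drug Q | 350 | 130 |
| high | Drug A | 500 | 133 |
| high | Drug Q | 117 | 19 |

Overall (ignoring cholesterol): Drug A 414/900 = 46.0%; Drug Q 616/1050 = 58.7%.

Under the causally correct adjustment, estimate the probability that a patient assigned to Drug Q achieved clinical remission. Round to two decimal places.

Within every cholesterol level Drug A has the higher rate, yet pooled Drug Q does — Simpson's reversal.
The distribution of cholesterol is itself part of what the drug does — it is an intermediate outcome. Holding it fixed would remove that part of the effect; the total effect is the pooled difference.
So P(outcome | do(Drug Q)) is just the pooled rate for Drug Q: 616/1050 = 0.587.

0.59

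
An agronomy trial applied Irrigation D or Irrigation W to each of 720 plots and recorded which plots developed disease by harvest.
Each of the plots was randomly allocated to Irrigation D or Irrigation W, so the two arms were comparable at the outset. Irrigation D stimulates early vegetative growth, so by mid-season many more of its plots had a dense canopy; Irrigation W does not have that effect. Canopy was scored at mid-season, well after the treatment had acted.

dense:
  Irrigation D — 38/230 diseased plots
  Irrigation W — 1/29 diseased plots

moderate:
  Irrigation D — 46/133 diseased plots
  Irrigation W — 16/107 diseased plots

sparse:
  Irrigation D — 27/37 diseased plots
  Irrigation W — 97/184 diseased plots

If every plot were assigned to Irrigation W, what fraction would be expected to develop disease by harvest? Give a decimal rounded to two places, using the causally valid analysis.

The stratified and pooled comparisons disagree (Irrigation W wins within each mid-season canopy; Irrigation D wins overall), so the answer turns on the causal role of mid-season canopy.
Mid-season canopy here is a post-treatment variable shaped by the irrigation; conditioning on it would introduce bias rather than remove it. The overall comparison is the causal one.
So P(outcome | do(Irrigation W)) is just the pooled rate for Irrigation W: 114/320 = 0.356.

0.36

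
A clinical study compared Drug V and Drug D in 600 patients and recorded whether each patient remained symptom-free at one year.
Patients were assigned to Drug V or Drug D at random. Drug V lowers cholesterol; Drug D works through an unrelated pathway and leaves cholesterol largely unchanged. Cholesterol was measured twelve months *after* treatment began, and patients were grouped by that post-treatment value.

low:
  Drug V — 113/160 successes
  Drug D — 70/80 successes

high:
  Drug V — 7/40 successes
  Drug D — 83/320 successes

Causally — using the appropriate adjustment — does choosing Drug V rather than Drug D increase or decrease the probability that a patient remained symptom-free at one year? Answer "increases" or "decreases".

increases

Stratifying would compare drugs among patients the drugs themselves sorted into cholesterol groups — a form of selection on an intermediate. The unconditioned pooled rates give the total causal effect.
Pooled: Drug V 60.0% vs Drug D 38.2%; Drug V is higher overall.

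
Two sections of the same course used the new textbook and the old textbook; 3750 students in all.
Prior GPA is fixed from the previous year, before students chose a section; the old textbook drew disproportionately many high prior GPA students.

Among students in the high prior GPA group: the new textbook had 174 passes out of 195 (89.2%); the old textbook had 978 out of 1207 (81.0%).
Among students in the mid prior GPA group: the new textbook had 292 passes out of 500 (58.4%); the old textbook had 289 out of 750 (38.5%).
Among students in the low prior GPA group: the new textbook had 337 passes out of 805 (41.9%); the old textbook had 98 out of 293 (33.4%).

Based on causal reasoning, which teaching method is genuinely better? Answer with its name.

Within every prior GPA band level the new textbook has the higher rate, yet pooled the old textbook does — Simpson's reversal.
Prior GPA band is set before the teaching method has any effect — it is not caused by the teaching method — and it independently drives the outcome. That makes it a confounder, so the causal comparison is within prior GPA band levels.
Within each level — high prior GPA: 89.2% vs 81.0%; mid prior GPA: 58.4% vs 38.5%; low prior GPA: 41.9% vs 33.4% — the new textbook is higher every time.

the new textbook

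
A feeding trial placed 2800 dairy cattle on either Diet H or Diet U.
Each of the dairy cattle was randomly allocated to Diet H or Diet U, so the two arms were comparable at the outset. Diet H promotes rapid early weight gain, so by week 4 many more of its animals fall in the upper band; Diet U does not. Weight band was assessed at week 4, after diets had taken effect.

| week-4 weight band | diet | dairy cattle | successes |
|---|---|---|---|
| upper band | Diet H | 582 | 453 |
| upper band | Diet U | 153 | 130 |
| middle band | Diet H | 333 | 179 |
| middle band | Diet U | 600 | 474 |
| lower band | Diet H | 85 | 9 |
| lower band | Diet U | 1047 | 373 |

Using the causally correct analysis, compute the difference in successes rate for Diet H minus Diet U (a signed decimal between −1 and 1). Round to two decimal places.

+0.10

The distribution of week-4 weight band is itself part of what the diet does — it is an intermediate outcome. Holding it fixed would remove that part of the effect; the total effect is the pooled difference.
The causal difference is the pooled difference: 0.641 − 0.543 = +0.098.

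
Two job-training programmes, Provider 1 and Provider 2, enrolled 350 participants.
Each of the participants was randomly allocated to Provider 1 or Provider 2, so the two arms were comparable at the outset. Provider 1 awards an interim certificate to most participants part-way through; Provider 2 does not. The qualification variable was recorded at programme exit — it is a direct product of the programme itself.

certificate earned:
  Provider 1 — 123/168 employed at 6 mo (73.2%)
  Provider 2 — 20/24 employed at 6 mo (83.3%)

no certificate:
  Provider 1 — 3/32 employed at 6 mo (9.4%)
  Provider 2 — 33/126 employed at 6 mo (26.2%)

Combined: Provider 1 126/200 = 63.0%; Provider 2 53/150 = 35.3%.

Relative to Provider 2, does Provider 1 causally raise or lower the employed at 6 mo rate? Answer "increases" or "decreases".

Because the programme influences qualification attained during the programme, qualification attained during the programme is a post-treatment mediator, not a confounder. Stratifying on it would bias the estimate; the causal effect is the crude pooled difference.
Pooled: Provider 1 63.0% vs Provider 2 35.3%; Provider 1 is higher overall.

increases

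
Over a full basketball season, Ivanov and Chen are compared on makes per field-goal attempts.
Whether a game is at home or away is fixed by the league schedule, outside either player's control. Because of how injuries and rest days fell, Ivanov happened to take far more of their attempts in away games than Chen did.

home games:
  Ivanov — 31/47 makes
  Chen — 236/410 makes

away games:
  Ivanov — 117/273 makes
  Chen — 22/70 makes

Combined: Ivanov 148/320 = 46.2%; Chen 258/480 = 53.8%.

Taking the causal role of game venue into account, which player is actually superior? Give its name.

The stratified and pooled comparisons disagree (Ivanov wins within each game venue; Chen wins overall), so the answer turns on the causal role of game venue.
Game venue differs across players for reasons unrelated to any effect of the player itself, and it separately predicts the outcome — a classic confounder. We must compare within game venue levels.
Within each level — home games: 66.0% vs 57.6%; away games: 42.9% vs 31.4% — Ivanov is higher every time.

Ivanov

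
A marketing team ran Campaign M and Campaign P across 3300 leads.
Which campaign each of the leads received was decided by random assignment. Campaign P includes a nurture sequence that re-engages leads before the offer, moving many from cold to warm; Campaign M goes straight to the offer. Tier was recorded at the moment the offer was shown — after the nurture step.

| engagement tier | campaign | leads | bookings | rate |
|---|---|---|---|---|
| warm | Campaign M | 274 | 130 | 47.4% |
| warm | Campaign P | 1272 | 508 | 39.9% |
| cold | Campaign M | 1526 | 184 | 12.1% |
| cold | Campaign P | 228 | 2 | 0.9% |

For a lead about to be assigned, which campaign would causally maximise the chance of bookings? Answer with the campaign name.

Campaign P

The stratified and pooled comparisons disagree (Campaign M wins within each engagement tier; Campaign P wins overall), so the answer turns on the causal role of engagement tier.
Because the campaign influences engagement tier, engagement tier is a post-treatment mediator, not a confounder. Stratifying on it would bias the estimate; the causal effect is the crude pooled difference.
Pooled: Campaign M 17.4% vs Campaign P 34.0%; Campaign P is higher overall.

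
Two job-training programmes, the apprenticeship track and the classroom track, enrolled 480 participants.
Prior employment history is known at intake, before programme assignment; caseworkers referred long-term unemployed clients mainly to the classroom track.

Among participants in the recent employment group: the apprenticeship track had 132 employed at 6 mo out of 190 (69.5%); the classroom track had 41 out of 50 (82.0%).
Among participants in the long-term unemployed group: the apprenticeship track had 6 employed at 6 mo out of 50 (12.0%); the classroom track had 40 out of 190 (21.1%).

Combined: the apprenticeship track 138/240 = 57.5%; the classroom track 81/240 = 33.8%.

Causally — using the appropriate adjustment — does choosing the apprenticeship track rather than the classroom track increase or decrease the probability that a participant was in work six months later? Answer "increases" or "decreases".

decreases

the classroom track is higher inside every prior employment history stratum but the apprenticeship track is higher in aggregate. Whether to stratify depends on how prior employment history relates to the programme.
The imbalance in prior employment history arose from how participants were allocated, not from anything the programme did; and prior employment history independently affects the outcome. The pooled gap is confounded — condition on prior employment history.
Within each level — recent employment: 69.5% vs 82.0%; long-term unemployed: 12.0% vs 21.1% — the classroom track is higher every time.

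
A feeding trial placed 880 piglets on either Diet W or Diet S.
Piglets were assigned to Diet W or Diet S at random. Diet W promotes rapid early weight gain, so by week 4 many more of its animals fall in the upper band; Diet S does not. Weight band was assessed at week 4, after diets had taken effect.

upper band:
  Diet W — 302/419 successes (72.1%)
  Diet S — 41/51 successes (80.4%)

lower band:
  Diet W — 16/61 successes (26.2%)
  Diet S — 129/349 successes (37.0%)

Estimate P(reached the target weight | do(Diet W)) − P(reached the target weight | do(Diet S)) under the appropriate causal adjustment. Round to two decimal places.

+0.24

Within every week-4 weight band level Diet S has the higher rate, yet pooled Diet W does — Simpson's reversal.
Week-4 weight band lies on the pathway diet → week-4 weight band → outcome, so adjusting for it blocks the indirect effect. For the total causal effect of diet, use the unadjusted pooled rates.
The causal difference is the pooled difference: 0.662 − 0.425 = +0.237.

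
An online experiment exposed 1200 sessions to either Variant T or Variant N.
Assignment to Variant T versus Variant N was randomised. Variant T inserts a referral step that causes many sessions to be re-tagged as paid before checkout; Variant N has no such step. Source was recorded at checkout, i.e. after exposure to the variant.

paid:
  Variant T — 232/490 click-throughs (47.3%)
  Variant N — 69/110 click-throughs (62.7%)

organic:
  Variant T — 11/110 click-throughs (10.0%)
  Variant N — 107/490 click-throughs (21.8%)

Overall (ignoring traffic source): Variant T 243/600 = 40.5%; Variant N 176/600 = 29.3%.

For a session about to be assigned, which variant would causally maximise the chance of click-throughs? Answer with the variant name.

The traffic source-specific comparison favours Variant N throughout, but the pooled figures favour Variant T. The question is whether to condition on traffic source.
Traffic source lies on the pathway variant → traffic source → outcome, so adjusting for it blocks the indirect effect. For the total causal effect of variant, use the unadjusted pooled rates.
Pooled: Variant T 40.5% vs Variant N 29.3%; Variant T is higher overall.

Variant T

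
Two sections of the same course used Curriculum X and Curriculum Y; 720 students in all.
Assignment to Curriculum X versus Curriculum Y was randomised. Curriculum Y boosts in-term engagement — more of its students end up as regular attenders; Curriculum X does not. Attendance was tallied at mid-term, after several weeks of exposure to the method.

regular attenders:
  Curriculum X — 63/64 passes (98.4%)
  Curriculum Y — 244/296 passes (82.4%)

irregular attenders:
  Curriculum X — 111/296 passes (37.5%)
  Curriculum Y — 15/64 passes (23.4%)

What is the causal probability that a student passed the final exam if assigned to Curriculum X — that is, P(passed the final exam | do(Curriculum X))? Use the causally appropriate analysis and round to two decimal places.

0.48

Mid-term attendance is recorded after the teaching method and is itself shifted by it — it sits on the causal path from teaching method to outcome. Conditioning on a mediator would strip out part of the effect we want; the pooled comparison gives the total causal effect.
So P(outcome | do(Curriculum X)) is just the pooled rate for Curriculum X: 174/360 = 0.483.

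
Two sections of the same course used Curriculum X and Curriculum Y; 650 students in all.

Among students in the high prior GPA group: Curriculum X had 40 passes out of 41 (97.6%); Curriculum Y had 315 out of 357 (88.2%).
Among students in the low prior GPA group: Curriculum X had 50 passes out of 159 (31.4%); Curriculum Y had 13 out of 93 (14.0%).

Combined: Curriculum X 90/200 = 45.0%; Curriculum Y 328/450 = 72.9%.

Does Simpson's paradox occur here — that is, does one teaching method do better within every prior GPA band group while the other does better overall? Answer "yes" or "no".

yes

Within each prior GPA band level (high prior GPA 97.6% vs 88.2%; low prior GPA 31.4% vs 14.0%), Curriculum X has the higher rate every time. Pooled: 45.0% vs 72.9% — Curriculum Y has the higher rate overall. The two comparisons disagree.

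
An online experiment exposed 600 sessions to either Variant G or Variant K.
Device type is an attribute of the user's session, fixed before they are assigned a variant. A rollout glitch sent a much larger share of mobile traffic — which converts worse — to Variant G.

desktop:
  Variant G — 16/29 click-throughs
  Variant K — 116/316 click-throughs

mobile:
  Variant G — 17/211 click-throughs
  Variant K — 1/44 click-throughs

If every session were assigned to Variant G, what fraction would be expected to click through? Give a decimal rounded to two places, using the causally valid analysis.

Device type satisfies the back-door criterion: it is not a descendant of the variant, and it blocks the spurious path from variant to outcome. Adjusting for it (i.e., using the within-device type rates) gives the causal effect.
Standardising Variant G to the population device type mix: 0.575·16/29 + 0.425·17/211 = 0.351.

0.35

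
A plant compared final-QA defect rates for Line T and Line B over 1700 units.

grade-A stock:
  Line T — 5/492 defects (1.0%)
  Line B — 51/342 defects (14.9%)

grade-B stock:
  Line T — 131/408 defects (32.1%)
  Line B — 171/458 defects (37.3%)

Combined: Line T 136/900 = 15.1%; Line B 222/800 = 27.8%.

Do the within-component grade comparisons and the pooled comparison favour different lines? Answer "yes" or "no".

Within each component grade level (grade-A stock 1.0% vs 14.9%; grade-B stock 32.1% vs 37.3%), Line T has the lower rate every time. Pooled: 15.1% vs 27.8% — Line T has the lower rate overall. They agree.

no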